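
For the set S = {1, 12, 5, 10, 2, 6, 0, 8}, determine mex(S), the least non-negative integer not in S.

The values 0, 1, 2 are all present; 3 is the first non-negative integer missing from the set.

3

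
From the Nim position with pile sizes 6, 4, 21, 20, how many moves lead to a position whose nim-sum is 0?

1

Write each in binary and XOR column by column:
  00110  (6)
  00100  (4)
  10101  (21)
  10100  (20)
  -----
  00011  (3)
The overall nim-sum is X = 3. A pile of size p has a winning move iff p XOR X < p (reduce it to p XOR X).
  6: 6 XOR 3 = 5 < 6 — winning move (to 5).
  4: 4 XOR 3 = 7 ≥ 4 — no move.
  21: 21 XOR 3 = 22 ≥ 21 — no move.
  20: 20 XOR 3 = 23 ≥ 20 — no move.
That gives 1 winning move.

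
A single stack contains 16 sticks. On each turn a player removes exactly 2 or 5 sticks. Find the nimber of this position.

Compute g(0), g(1), … for moves {2, 5}:
k:     0  1  2  3  4  5  6  7  8  9 10 11 12 13 14 15 16
g(k):  0  0  1  1  0  2  1  0  0  1  1  0  2  1  0  0  1
So g(16) = 1.

1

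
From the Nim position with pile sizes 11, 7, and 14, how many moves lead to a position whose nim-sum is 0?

Compute the nim-sum pairwise:
11 ⊕ 7 = 12
12 ⊕ 14 = 2
The overall nim-sum is X = 2. A pile of size p has a winning move iff p XOR X < p (reduce it to p XOR X).
  11: 11 XOR 2 = 9 < 11 — winning move (to 9).
  7: 7 XOR 2 = 5 < 7 — winning move (to 5).
  14: 14 XOR 2 = 12 < 14 — winning move (to 12).
That gives 3 winning moves.

3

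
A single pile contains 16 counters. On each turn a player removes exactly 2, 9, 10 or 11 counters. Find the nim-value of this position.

2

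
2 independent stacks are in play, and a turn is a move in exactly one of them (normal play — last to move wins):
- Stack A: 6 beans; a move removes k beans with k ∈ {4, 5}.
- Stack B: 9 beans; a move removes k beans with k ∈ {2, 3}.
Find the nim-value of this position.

For stack A, compute g(0), g(1), … with moves {4, 5}:
g(0) = mex{} = 0
g(1) = mex{} = 0
g(2) = mex{} = 0
g(3) = mex{} = 0
g(4) = mex{0} = 1
g(5) = mex{0} = 1
g(6) = mex{0} = 1
So g(6) = 1.
For stack B, compute g(0), g(1), … with moves {2, 3}:
g(0) = mex{} = 0
g(1) = mex{} = 0
g(2) = mex{0} = 1
g(3) = mex{0} = 1
g(4) = mex{0,1} = 2
g(5) = mex{1} = 0
g(6) = mex{1,2} = 0
g(7) = mex{0,2} = 1
g(8) = mex{0} = 1
g(9) = mex{0,1} = 2
So g(9) = 2.
The value of a disjunctive sum is the nim-sum of the parts.
Combined value = 1 ⊕ 2 = 3.

3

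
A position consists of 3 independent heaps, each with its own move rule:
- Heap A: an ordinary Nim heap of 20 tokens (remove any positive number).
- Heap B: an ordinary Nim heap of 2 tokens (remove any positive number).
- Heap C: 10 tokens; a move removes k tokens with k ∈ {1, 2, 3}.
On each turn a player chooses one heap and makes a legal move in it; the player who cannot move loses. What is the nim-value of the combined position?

20

Heap A is a plain Nim heap of size 20, so its Grundy value is 20.
Heap B is a plain Nim heap of size 2, so its Grundy value is 2.
Grundy values for heap C (subtraction set {1, 2, 3}):
g(0) = mex{} = 0
g(1) = mex{0} = 1
g(2) = mex{0,1} = 2
g(3) = mex{0,1,2} = 3
g(4) = mex{1,2,3} = 0
g(5) = mex{0,2,3} = 1
g(6) = mex{0,1,3} = 2
g(7) = mex{0,1,2} = 3
g(8) = mex{1,2,3} = 0
g(9) = mex{0,2,3} = 1
g(10) = mex{0,1,3} = 2
So g(10) = 2.
By the Sprague-Grundy theorem, the Grundy value of a sum of independent games is the XOR of the component values.
Combined value = 20 XOR 2 XOR 2 = 20.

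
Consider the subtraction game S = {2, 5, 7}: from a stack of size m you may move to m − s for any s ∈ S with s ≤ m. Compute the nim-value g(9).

2

Grundy values for subtraction set {2, 5, 7}:
g(0) = mex{} = 0
g(1) = mex{} = 0
g(2) = mex{0} = 1
g(3) = mex{0} = 1
g(4) = mex{1} = 0
g(5) = mex{0,1} = 2
g(6) = mex{0} = 1
g(7) = mex{0,1,2} = 3
g(8) = mex{0,1} = 2
g(9) = mex{0,1,3} = 2
So g(9) = 2.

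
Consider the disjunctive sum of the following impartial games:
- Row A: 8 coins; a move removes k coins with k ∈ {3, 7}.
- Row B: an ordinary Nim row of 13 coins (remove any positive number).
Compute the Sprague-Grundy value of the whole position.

15

Grundy values for row A (subtraction set {3, 7}):
g(0) = mex{} = 0
g(1) = mex{} = 0
g(2) = mex{} = 0
g(3) = mex{0} = 1
g(4) = mex{0} = 1
g(5) = mex{0} = 1
g(6) = mex{1} = 0
g(7) = mex{0,1} = 2
g(8) = mex{0,1} = 2
So g(8) = 2.
Row B is a plain Nim row of size 13, so its Grundy value is 13.
By the Sprague-Grundy theorem, the Grundy value of a sum of independent games is the XOR of the component values.
Combined value = 2 XOR 13 = 15.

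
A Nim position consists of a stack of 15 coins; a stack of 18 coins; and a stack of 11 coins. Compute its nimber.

Nim-sum: 15 XOR 18 XOR 11 = 22.

22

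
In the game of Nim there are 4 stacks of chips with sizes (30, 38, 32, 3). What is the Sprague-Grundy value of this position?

27

Nim-sum: 30 ^ 38 ^ 32 ^ 3 = 27.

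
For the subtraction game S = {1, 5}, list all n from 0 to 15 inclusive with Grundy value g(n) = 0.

0, 2, 4, 6, 8, 10, 12, 14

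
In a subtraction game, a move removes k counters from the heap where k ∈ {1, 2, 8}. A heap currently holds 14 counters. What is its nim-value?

Compute g(0), g(1), … for moves {1, 2, 8}:
k:     0  1  2  3  4  5  6  7  8  9 10 11 12 13 14
g(k):  0  1  2  0  1  2  0  1  2  0  1  2  0  1  2
So g(14) = 2.

2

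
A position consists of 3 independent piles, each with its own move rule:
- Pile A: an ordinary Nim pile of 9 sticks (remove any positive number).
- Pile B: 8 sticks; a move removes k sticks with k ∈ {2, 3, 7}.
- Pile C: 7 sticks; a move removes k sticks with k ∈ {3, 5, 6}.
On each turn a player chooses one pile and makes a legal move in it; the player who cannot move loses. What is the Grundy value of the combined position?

Pile A is a plain Nim pile of size 9, so its Grundy value is 9.
For pile B, compute g(0), g(1), … with moves {2, 3, 7}:
g(0) = mex{} = 0
g(1) = mex{} = 0
g(2) = mex{0} = 1
g(3) = mex{0} = 1
g(4) = mex{0,1} = 2
g(5) = mex{1} = 0
g(6) = mex{1,2} = 0
g(7) = mex{0,2} = 1
g(8) = mex{0} = 1
So g(8) = 1.
Build the Grundy sequence for pile C with g(k) = mex{g(k−s) : s ∈ {3, 5, 6}, s ≤ k}:
k:     0  1  2  3  4  5  6  7
g(k):  0  0  0  1  1  1  2  2
So g(7) = 2.
By the Sprague-Grundy theorem, the Grundy value of a sum of independent games is the XOR of the component values.
Combined value = 9 XOR 1 XOR 2 = 10.

10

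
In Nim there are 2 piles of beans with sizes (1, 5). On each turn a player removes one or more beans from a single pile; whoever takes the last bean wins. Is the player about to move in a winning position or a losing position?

Compute the nim-sum pairwise:
1 XOR 5 = 4
The nim-sum is 4 ≠ 0, so this is an N-position: the player to move can win.

Winning position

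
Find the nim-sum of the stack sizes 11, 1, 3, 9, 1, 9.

8

Compute the nim-sum pairwise:
11 ⊕ 1 = 10
10 ⊕ 3 = 9
9 ⊕ 9 = 0
0 ⊕ 1 = 1
1 ⊕ 9 = 8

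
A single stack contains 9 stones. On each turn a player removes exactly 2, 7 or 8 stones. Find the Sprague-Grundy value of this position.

Build the Grundy sequence with g(k) = mex{g(k−s) : s ∈ {2, 7, 8}, s ≤ k}:
g(0) = mex{} = 0
g(1) = mex{} = 0
g(2) = mex{0} = 1
g(3) = mex{0} = 1
g(4) = mex{1} = 0
g(5) = mex{1} = 0
g(6) = mex{0} = 1
g(7) = mex{0} = 1
g(8) = mex{0,1} = 2
g(9) = mex{0,1} = 2
So g(9) = 2.

2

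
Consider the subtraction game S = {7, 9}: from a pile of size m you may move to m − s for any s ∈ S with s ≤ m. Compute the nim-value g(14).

Grundy values for subtraction set {7, 9}:
k:     0  1  2  3  4  5  6  7  8  9 10 11 12 13 14
g(k):  0  0  0  0  0  0  0  1  1  1  1  1  1  1  2
So g(14) = 2.

2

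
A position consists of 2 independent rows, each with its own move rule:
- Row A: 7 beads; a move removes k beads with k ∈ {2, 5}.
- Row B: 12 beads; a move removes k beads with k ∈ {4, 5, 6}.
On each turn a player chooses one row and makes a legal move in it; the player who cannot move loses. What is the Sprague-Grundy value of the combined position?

Grundy values for row A (subtraction set {2, 5}):
k:     0  1  2  3  4  5  6  7
g(k):  0  0  1  1  0  2  1  0
So g(7) = 0.
Grundy values for row B (subtraction set {4, 5, 6}):
g(0) = mex{} = 0
g(1) = mex{} = 0
g(2) = mex{} = 0
g(3) = mex{} = 0
g(4) = mex{0} = 1
g(5) = mex{0} = 1
g(6) = mex{0} = 1
g(7) = mex{0} = 1
g(8) = mex{0,1} = 2
g(9) = mex{0,1} = 2
g(10) = mex{1} = 0
g(11) = mex{1} = 0
g(12) = mex{1,2} = 0
So g(12) = 0.
By the Sprague-Grundy theorem, the Grundy value of a sum of independent games is the XOR of the component values.
Combined value = 0 ⊕ 0 = 0.

0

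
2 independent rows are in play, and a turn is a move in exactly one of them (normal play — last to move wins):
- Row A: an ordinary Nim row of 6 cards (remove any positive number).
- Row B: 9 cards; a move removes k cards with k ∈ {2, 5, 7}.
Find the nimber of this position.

Row A is a plain Nim row of size 6, so its Grundy value is 6.
Build the Grundy sequence for row B with g(k) = mex{g(k−s) : s ∈ {2, 5, 7}, s ≤ k}:
g(0) = mex{} = 0
g(1) = mex{} = 0
g(2) = mex{0} = 1
g(3) = mex{0} = 1
g(4) = mex{1} = 0
g(5) = mex{0,1} = 2
g(6) = mex{0} = 1
g(7) = mex{0,1,2} = 3
g(8) = mex{0,1} = 2
g(9) = mex{0,1,3} = 2
So g(9) = 2.
The value of a disjunctive sum is the nim-sum of the parts.
Combined value = 6 ⊕ 2 = 4.

4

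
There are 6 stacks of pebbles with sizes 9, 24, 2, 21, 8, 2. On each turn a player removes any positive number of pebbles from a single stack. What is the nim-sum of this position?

12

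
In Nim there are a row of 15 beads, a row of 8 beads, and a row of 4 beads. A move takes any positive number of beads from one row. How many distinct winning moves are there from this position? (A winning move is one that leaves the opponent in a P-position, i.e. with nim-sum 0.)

1

Bitwise XOR of the heap sizes:
  1111  (15)
  1000  (8)
  0100  (4)
  ----
  0011  (3)
The overall nim-sum is X = 3. A row of size p has a winning move iff p XOR X < p (reduce it to p XOR X).
  15: 15 XOR 3 = 12 < 15 — winning move (to 12).
  8: 8 XOR 3 = 11 ≥ 8 — no move.
  4: 4 XOR 3 = 7 ≥ 4 — no move.
That gives 1 winning move.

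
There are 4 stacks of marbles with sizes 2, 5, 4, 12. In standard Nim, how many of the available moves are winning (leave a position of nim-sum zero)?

1

In binary:
  0010  (2)
  0101  (5)
  0100  (4)
  1100  (12)
  ----
  1111  (15)
The overall nim-sum is X = 15. A stack of size p has a winning move iff p XOR X < p (reduce it to p XOR X).
  2: 2 XOR 15 = 13 ≥ 2 — no move.
  5: 5 XOR 15 = 10 ≥ 5 — no move.
  4: 4 XOR 15 = 11 ≥ 4 — no move.
  12: 12 XOR 15 = 3 < 12 — winning move (to 3).
That gives 1 winning move.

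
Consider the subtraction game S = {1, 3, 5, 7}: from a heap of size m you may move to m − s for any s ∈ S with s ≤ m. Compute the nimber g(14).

Grundy values for subtraction set {1, 3, 5, 7}:
g(0) = mex{} = 0
g(1) = mex{0} = 1
g(2) = mex{1} = 0
g(3) = mex{0} = 1
g(4) = mex{1} = 0
g(5) = mex{0} = 1
g(6) = mex{1} = 0
g(7) = mex{0} = 1
g(8) = mex{1} = 0
g(9) = mex{0} = 1
g(10) = mex{1} = 0
g(11) = mex{0} = 1
g(12) = mex{1} = 0
g(13) = mex{0} = 1
g(14) = mex{1} = 0
So g(14) = 0.

0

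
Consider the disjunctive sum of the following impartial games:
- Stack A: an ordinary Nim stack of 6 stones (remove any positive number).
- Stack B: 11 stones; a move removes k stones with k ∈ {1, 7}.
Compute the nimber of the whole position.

7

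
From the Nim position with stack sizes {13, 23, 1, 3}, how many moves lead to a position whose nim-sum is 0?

Compute the nim-sum pairwise:
13 ⊕ 23 = 26
26 ⊕ 1 = 27
27 ⊕ 3 = 24
The overall nim-sum is X = 24. A stack of size p has a winning move iff p XOR X < p (reduce it to p XOR X).
  13: 13 XOR 24 = 21 ≥ 13 — no move.
  23: 23 XOR 24 = 15 < 23 — winning move (to 15).
  1: 1 XOR 24 = 25 ≥ 1 — no move.
  3: 3 XOR 24 = 27 ≥ 3 — no move.
That gives 1 winning move.

1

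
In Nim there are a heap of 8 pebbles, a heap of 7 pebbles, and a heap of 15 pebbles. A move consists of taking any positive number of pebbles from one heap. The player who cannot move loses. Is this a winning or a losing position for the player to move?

Bitwise XOR of the heap sizes:
  1000  (8)
  0111  (7)
  1111  (15)
  ----
  0000  (0)
The nim-sum is 0, so this is a P-position: the player to move is in a losing position under optimal play.

Losing position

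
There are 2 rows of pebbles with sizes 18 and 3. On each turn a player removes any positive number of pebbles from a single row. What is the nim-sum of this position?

17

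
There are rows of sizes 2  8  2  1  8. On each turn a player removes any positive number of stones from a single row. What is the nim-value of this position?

Compute the nim-sum pairwise:
2 XOR 8 = 10
10 XOR 2 = 8
8 XOR 1 = 9
9 XOR 8 = 1

1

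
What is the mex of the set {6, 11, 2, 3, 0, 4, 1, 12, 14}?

The values 0, 1, 2, 3, 4 are all present; 5 is the first non-negative integer missing from the set.

5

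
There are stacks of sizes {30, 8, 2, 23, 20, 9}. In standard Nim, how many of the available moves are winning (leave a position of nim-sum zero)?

Compute the nim-sum pairwise:
30 ^ 8 = 22
22 ^ 2 = 20
20 ^ 23 = 3
3 ^ 20 = 23
23 ^ 9 = 30
The overall nim-sum is X = 30. A stack of size p has a winning move iff p XOR X < p (reduce it to p XOR X).
  30: 30 XOR 30 = 0 < 30 — winning move (to 0).
  8: 8 XOR 30 = 22 ≥ 8 — no move.
  2: 2 XOR 30 = 28 ≥ 2 — no move.
  23: 23 XOR 30 = 9 < 23 — winning move (to 9).
  20: 20 XOR 30 = 10 < 20 — winning move (to 10).
  9: 9 XOR 30 = 23 ≥ 9 — no move.
That gives 3 winning moves.

3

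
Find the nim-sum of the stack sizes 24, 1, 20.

13

Compute the nim-sum pairwise:
24 ^ 1 = 25
25 ^ 20 = 13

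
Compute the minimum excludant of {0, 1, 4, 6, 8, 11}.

2

The values 0, 1 are all present; 2 is the first non-negative integer missing from the set.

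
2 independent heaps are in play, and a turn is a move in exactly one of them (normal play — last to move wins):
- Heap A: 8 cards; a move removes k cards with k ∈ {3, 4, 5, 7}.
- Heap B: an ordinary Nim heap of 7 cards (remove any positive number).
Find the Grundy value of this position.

Grundy values for heap A (subtraction set {3, 4, 5, 7}):
k:     0  1  2  3  4  5  6  7  8
g(k):  0  0  0  1  1  1  2  2  2
So g(8) = 2.
Heap B is a plain Nim heap of size 7, so its Grundy value is 7.
By the Sprague-Grundy theorem, the Grundy value of a sum of independent games is the XOR of the component values.
Combined value = 2 XOR 7 = 5.

5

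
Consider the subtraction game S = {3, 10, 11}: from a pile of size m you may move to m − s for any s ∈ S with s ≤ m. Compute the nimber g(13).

2

Compute g(0), g(1), … for moves {3, 10, 11}:
g(0) = mex{} = 0
g(1) = mex{} = 0
g(2) = mex{} = 0
g(3) = mex{0} = 1
g(4) = mex{0} = 1
g(5) = mex{0} = 1
g(6) = mex{1} = 0
g(7) = mex{1} = 0
g(8) = mex{1} = 0
g(9) = mex{0} = 1
g(10) = mex{0} = 1
g(11) = mex{0} = 1
g(12) = mex{0,1} = 2
g(13) = mex{0,1} = 2
So g(13) = 2.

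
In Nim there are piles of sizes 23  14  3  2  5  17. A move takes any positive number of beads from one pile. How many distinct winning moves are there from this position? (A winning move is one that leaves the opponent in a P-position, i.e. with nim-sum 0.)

Nim-sum: 23 ⊕ 14 ⊕ 3 ⊕ 2 ⊕ 5 ⊕ 17 = 12.
The overall nim-sum is X = 12. A pile of size p has a winning move iff p XOR X < p (reduce it to p XOR X).
  23: 23 XOR 12 = 27 ≥ 23 — no move.
  14: 14 XOR 12 = 2 < 14 — winning move (to 2).
  3: 3 XOR 12 = 15 ≥ 3 — no move.
  2: 2 XOR 12 = 14 ≥ 2 — no move.
  5: 5 XOR 12 = 9 ≥ 5 — no move.
  17: 17 XOR 12 = 29 ≥ 17 — no move.
That gives 1 winning move.

1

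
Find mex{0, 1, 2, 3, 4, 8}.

5

The values 0, 1, 2, 3, 4 are all present; 5 is the first non-negative integer missing from the set.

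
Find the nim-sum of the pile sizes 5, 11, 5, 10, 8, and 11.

2

Nim-sum: 5 XOR 11 XOR 5 XOR 10 XOR 8 XOR 11 = 2.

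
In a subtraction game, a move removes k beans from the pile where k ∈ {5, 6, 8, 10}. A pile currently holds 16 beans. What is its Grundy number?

Build the Grundy sequence with g(k) = mex{g(k−s) : s ∈ {5, 6, 8, 10}, s ≤ k}:
k:     0  1  2  3  4  5  6  7  8  9 10 11 12 13 14 15 16
g(k):  0  0  0  0  0  1  1  1  1  1  2  2  2  2  2  0  0
So g(16) = 0.

0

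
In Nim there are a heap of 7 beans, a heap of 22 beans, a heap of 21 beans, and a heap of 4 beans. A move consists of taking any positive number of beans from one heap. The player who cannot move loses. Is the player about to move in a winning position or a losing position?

Losing position

Bitwise XOR of the heap sizes:
  00111  (7)
  10110  (22)
  10101  (21)
  00100  (4)
  -----
  00000  (0)
The nim-sum is 0, so this is a P-position: the player to move is in a losing position under optimal play.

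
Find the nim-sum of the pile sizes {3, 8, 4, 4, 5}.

Nim-sum: 3 ^ 8 ^ 4 ^ 4 ^ 5 = 14.

14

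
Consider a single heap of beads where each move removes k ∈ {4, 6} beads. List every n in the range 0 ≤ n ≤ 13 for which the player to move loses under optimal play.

0, 1, 2, 3, 10, 11, 12, 13

Grundy values for subtraction set {4, 6}:
k:     0  1  2  3  4  5  6  7  8  9 10 11 12 13
g(k):  0  0  0  0  1  1  1  1  2  2  0  0  0  0
The P-positions (g = 0) in 0..13 are 0, 1, 2, 3, 10, 11, 12, 13.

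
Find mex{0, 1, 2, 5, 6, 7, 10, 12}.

3

The values 0, 1, 2 are all present; 3 is the first non-negative integer missing from the set.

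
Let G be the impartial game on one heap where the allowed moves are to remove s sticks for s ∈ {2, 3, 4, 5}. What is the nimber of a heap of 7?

0

Grundy values for subtraction set {2, 3, 4, 5}:
k:     0  1  2  3  4  5  6  7
g(k):  0  0  1  1  2  2  3  0
So g(7) = 0.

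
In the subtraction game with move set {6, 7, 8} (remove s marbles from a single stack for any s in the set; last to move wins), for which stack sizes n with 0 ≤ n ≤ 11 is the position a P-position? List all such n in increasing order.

0, 1, 2, 3, 4, 5

Grundy values for subtraction set {6, 7, 8}:
k:     0  1  2  3  4  5  6  7  8  9 10 11
g(k):  0  0  0  0  0  0  1  1  1  1  1  1
The P-positions (g = 0) in 0..11 are 0, 1, 2, 3, 4, 5.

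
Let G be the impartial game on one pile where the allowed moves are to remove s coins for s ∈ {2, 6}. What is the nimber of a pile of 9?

0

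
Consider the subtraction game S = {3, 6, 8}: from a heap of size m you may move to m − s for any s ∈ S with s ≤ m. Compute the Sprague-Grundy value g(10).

Compute g(0), g(1), … for moves {3, 6, 8}:
g(0) = mex{} = 0
g(1) = mex{} = 0
g(2) = mex{} = 0
g(3) = mex{0} = 1
g(4) = mex{0} = 1
g(5) = mex{0} = 1
g(6) = mex{0,1} = 2
g(7) = mex{0,1} = 2
g(8) = mex{0,1} = 2
g(9) = mex{0,1,2} = 3
g(10) = mex{0,1,2} = 3
So g(10) = 3.

3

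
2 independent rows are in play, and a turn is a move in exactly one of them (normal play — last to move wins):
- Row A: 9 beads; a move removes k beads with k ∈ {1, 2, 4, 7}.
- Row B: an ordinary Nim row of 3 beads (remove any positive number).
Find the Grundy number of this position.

Build the Grundy sequence for row A with g(k) = mex{g(k−s) : s ∈ {1, 2, 4, 7}, s ≤ k}:
g(0) = mex{} = 0
g(1) = mex{0} = 1
g(2) = mex{0,1} = 2
g(3) = mex{1,2} = 0
g(4) = mex{0,2} = 1
g(5) = mex{0,1} = 2
g(6) = mex{1,2} = 0
g(7) = mex{0,2} = 1
g(8) = mex{0,1} = 2
g(9) = mex{1,2} = 0
So g(9) = 0.
Row B is a plain Nim row of size 3, so its Grundy value is 3.
By the Sprague-Grundy theorem, the Grundy value of a sum of independent games is the XOR of the component values.
Combined value = 0 ⊕ 3 = 3.

3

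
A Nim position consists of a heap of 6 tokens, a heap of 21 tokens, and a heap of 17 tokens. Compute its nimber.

2

Write each in binary and XOR column by column:
  00110  (6)
  10101  (21)
  10001  (17)
  -----
  00010  (2)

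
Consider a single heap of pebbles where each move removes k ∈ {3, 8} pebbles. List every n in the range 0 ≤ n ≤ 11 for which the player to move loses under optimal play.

Grundy values for subtraction set {3, 8}:
g(0) = mex{} = 0
g(1) = mex{} = 0
g(2) = mex{} = 0
g(3) = mex{0} = 1
g(4) = mex{0} = 1
g(5) = mex{0} = 1
g(6) = mex{1} = 0
g(7) = mex{1} = 0
g(8) = mex{0,1} = 2
g(9) = mex{0} = 1
g(10) = mex{0} = 1
g(11) = mex{1,2} = 0
The P-positions (g = 0) in 0..11 are 0, 1, 2, 6, 7, 11.

0, 1, 2, 6, 7, 11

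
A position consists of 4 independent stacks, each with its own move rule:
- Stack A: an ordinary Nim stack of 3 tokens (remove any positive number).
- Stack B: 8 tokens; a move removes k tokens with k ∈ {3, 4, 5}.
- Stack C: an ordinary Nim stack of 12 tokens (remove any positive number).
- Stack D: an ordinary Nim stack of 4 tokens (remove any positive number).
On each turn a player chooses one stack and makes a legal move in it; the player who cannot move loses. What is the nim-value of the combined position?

Stack A is a plain Nim stack of size 3, so its Grundy value is 3.
Build the Grundy sequence for stack B with g(k) = mex{g(k−s) : s ∈ {3, 4, 5}, s ≤ k}:
k:     0  1  2  3  4  5  6  7  8
g(k):  0  0  0  1  1  1  2  2  0
So g(8) = 0.
Stack C is a plain Nim stack of size 12, so its Grundy value is 12.
Stack D is a plain Nim stack of size 4, so its Grundy value is 4.
By the Sprague-Grundy theorem, the Grundy value of a sum of independent games is the XOR of the component values.
Combined value = 3 XOR 0 XOR 12 XOR 4 = 11.

11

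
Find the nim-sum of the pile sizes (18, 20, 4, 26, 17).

Compute the nim-sum pairwise:
18 ^ 20 = 6
6 ^ 4 = 2
2 ^ 26 = 24
24 ^ 17 = 9

9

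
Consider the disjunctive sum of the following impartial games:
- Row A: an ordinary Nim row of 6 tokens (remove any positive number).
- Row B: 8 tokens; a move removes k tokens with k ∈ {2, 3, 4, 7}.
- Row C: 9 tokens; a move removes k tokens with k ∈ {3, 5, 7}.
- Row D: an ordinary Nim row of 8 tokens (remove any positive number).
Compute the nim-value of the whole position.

Row A is a plain Nim row of size 6, so its Grundy value is 6.
Grundy values for row B (subtraction set {2, 3, 4, 7}):
k:     0  1  2  3  4  5  6  7  8
g(k):  0  0  1  1  2  2  0  3  1
So g(8) = 1.
Grundy values for row C (subtraction set {3, 5, 7}):
k:     0  1  2  3  4  5  6  7  8  9
g(k):  0  0  0  1  1  1  2  2  2  3
So g(9) = 3.
Row D is a plain Nim row of size 8, so its Grundy value is 8.
The value of a disjunctive sum is the nim-sum of the parts.
Combined value = 6 XOR 1 XOR 3 XOR 8 = 12.

12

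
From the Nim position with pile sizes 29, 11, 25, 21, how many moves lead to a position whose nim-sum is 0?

Compute the nim-sum pairwise:
29 XOR 11 = 22
22 XOR 25 = 15
15 XOR 21 = 26
The overall nim-sum is X = 26. A pile of size p has a winning move iff p XOR X < p (reduce it to p XOR X).
  29: 29 XOR 26 = 7 < 29 — winning move (to 7).
  11: 11 XOR 26 = 17 ≥ 11 — no move.
  25: 25 XOR 26 = 3 < 25 — winning move (to 3).
  21: 21 XOR 26 = 15 < 21 — winning move (to 15).
That gives 3 winning moves.

3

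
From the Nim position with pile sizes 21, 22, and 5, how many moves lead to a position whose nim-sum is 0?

3

Nim-sum: 21 ⊕ 22 ⊕ 5 = 6.
The overall nim-sum is X = 6. A pile of size p has a winning move iff p XOR X < p (reduce it to p XOR X).
  21: 21 XOR 6 = 19 < 21 — winning move (to 19).
  22: 22 XOR 6 = 16 < 22 — winning move (to 16).
  5: 5 XOR 6 = 3 < 5 — winning move (to 3).
That gives 3 winning moves.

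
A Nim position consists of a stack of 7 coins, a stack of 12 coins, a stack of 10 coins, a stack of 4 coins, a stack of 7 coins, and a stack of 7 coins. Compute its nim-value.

5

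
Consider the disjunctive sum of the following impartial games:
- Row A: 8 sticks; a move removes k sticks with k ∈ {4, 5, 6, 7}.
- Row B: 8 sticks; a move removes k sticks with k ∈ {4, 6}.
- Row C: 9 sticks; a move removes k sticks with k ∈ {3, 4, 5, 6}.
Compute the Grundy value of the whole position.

Build the Grundy sequence for row A with g(k) = mex{g(k−s) : s ∈ {4, 5, 6, 7}, s ≤ k}:
k:     0  1  2  3  4  5  6  7  8
g(k):  0  0  0  0  1  1  1  1  2
So g(8) = 2.
Build the Grundy sequence for row B with g(k) = mex{g(k−s) : s ∈ {4, 6}, s ≤ k}:
g(0) = mex{} = 0
g(1) = mex{} = 0
g(2) = mex{} = 0
g(3) = mex{} = 0
g(4) = mex{0} = 1
g(5) = mex{0} = 1
g(6) = mex{0} = 1
g(7) = mex{0} = 1
g(8) = mex{0,1} = 2
So g(8) = 2.
Build the Grundy sequence for row C with g(k) = mex{g(k−s) : s ∈ {3, 4, 5, 6}, s ≤ k}:
k:     0  1  2  3  4  5  6  7  8  9
g(k):  0  0  0  1  1  1  2  2  2  0
So g(9) = 0.
By the Sprague-Grundy theorem, the Grundy value of a sum of independent games is the XOR of the component values.
Combined value = 2 ⊕ 2 ⊕ 0 = 0.

0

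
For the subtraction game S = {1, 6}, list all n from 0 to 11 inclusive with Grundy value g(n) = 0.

0, 2, 4, 7, 9, 11

Grundy values for subtraction set {1, 6}:
k:     0  1  2  3  4  5  6  7  8  9 10 11
g(k):  0  1  0  1  0  1  2  0  1  0  1  0
The P-positions (g = 0) in 0..11 are 0, 2, 4, 7, 9, 11.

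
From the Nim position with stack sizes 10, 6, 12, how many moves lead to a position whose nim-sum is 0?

0

Compute the nim-sum pairwise:
10 ⊕ 6 = 12
12 ⊕ 12 = 0
The nim-sum is already 0, so every move leaves a nonzero nim-sum — there are no winning moves.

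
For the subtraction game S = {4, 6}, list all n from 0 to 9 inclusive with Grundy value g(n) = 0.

0, 1, 2, 3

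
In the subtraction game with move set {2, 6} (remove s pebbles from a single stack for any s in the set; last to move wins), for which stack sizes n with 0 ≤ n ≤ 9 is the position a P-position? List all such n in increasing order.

0, 1, 4, 5, 8, 9

Grundy values for subtraction set {2, 6}:
g(0) = mex{} = 0
g(1) = mex{} = 0
g(2) = mex{0} = 1
g(3) = mex{0} = 1
g(4) = mex{1} = 0
g(5) = mex{1} = 0
g(6) = mex{0} = 1
g(7) = mex{0} = 1
g(8) = mex{1} = 0
g(9) = mex{1} = 0
The P-positions (g = 0) in 0..9 are 0, 1, 4, 5, 8, 9.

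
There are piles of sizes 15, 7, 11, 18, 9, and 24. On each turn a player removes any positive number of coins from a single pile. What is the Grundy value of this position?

Nim-sum: 15 XOR 7 XOR 11 XOR 18 XOR 9 XOR 24 = 0.

0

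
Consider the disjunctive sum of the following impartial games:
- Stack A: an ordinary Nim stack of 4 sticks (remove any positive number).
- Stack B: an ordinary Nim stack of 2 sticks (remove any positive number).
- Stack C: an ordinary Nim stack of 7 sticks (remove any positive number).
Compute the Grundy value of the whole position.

1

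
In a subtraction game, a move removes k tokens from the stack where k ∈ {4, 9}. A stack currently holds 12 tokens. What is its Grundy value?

Compute g(0), g(1), … for moves {4, 9}:
g(0) = mex{} = 0
g(1) = mex{} = 0
g(2) = mex{} = 0
g(3) = mex{} = 0
g(4) = mex{0} = 1
g(5) = mex{0} = 1
g(6) = mex{0} = 1
g(7) = mex{0} = 1
g(8) = mex{1} = 0
g(9) = mex{0,1} = 2
g(10) = mex{0,1} = 2
g(11) = mex{0,1} = 2
g(12) = mex{0} = 1
So g(12) = 1.

1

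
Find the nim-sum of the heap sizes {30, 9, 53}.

34

Write each in binary and XOR column by column:
  011110  (30)
  001001  (9)
  110101  (53)
  ------
  100010  (34)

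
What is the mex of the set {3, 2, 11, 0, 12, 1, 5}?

The values 0, 1, 2, 3 are all present; 4 is the first non-negative integer missing from the set.

4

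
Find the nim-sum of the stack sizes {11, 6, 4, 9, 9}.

Compute the nim-sum pairwise:
11 ⊕ 6 = 13
13 ⊕ 4 = 9
9 ⊕ 9 = 0
0 ⊕ 9 = 9

9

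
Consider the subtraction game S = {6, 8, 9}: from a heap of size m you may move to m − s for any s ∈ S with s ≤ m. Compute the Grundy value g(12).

2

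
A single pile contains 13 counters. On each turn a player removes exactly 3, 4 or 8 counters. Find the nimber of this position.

Build the Grundy sequence with g(k) = mex{g(k−s) : s ∈ {3, 4, 8}, s ≤ k}:
g(0) = mex{} = 0
g(1) = mex{} = 0
g(2) = mex{} = 0
g(3) = mex{0} = 1
g(4) = mex{0} = 1
g(5) = mex{0} = 1
g(6) = mex{0,1} = 2
g(7) = mex{1} = 0
g(8) = mex{0,1} = 2
g(9) = mex{0,1,2} = 3
g(10) = mex{0,2} = 1
g(11) = mex{0,1,2} = 3
g(12) = mex{1,2,3} = 0
g(13) = mex{1,3} = 0
So g(13) = 0.

0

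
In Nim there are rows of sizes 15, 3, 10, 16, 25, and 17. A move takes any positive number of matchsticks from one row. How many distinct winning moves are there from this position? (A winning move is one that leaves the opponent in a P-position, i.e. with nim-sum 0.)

Nim-sum: 15 ^ 3 ^ 10 ^ 16 ^ 25 ^ 17 = 30.
The overall nim-sum is X = 30. A row of size p has a winning move iff p XOR X < p (reduce it to p XOR X).
  15: 15 XOR 30 = 17 ≥ 15 — no move.
  3: 3 XOR 30 = 29 ≥ 3 — no move.
  10: 10 XOR 30 = 20 ≥ 10 — no move.
  16: 16 XOR 30 = 14 < 16 — winning move (to 14).
  25: 25 XOR 30 = 7 < 25 — winning move (to 7).
  17: 17 XOR 30 = 15 < 17 — winning move (to 15).
That gives 3 winning moves.

3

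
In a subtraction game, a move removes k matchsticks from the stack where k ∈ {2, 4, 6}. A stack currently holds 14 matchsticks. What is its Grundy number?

3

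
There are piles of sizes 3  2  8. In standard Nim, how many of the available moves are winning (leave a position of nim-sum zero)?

1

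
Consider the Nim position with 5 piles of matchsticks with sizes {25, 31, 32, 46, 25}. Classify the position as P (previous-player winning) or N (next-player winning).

N-position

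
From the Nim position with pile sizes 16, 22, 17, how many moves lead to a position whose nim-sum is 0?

3

Compute the nim-sum pairwise:
16 ⊕ 22 = 6
6 ⊕ 17 = 23
The overall nim-sum is X = 23. A pile of size p has a winning move iff p XOR X < p (reduce it to p XOR X).
  16: 16 XOR 23 = 7 < 16 — winning move (to 7).
  22: 22 XOR 23 = 1 < 22 — winning move (to 1).
  17: 17 XOR 23 = 6 < 17 — winning move (to 6).
That gives 3 winning moves.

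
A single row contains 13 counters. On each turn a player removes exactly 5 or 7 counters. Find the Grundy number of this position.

0

Compute g(0), g(1), … for moves {5, 7}:
g(0) = mex{} = 0
g(1) = mex{} = 0
g(2) = mex{} = 0
g(3) = mex{} = 0
g(4) = mex{} = 0
g(5) = mex{0} = 1
g(6) = mex{0} = 1
g(7) = mex{0} = 1
g(8) = mex{0} = 1
g(9) = mex{0} = 1
g(10) = mex{0,1} = 2
g(11) = mex{0,1} = 2
g(12) = mex{1} = 0
g(13) = mex{1} = 0
So g(13) = 0.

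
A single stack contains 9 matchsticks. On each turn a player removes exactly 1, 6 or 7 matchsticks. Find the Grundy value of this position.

Grundy values for subtraction set {1, 6, 7}:
g(0) = mex{} = 0
g(1) = mex{0} = 1
g(2) = mex{1} = 0
g(3) = mex{0} = 1
g(4) = mex{1} = 0
g(5) = mex{0} = 1
g(6) = mex{0,1} = 2
g(7) = mex{0,1,2} = 3
g(8) = mex{0,1,3} = 2
g(9) = mex{0,1,2} = 3
So g(9) = 3.

3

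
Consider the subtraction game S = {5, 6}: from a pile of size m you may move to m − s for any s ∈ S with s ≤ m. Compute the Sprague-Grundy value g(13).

0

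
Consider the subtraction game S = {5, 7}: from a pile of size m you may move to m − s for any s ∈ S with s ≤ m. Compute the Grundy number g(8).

1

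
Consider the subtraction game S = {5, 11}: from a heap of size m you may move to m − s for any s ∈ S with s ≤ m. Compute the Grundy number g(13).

Grundy values for subtraction set {5, 11}:
g(0) = mex{} = 0
g(1) = mex{} = 0
g(2) = mex{} = 0
g(3) = mex{} = 0
g(4) = mex{} = 0
g(5) = mex{0} = 1
g(6) = mex{0} = 1
g(7) = mex{0} = 1
g(8) = mex{0} = 1
g(9) = mex{0} = 1
g(10) = mex{1} = 0
g(11) = mex{0,1} = 2
g(12) = mex{0,1} = 2
g(13) = mex{0,1} = 2
So g(13) = 2.

2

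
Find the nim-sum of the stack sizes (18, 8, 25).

3

Write each in binary and XOR column by column:
  10010  (18)
  01000  (8)
  11001  (25)
  -----
  00011  (3)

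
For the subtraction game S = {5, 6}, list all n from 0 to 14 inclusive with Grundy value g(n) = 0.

0, 1, 2, 3, 4, 11, 12, 13, 14

Build the Grundy sequence with g(k) = mex{g(k−s) : s ∈ {5, 6}, s ≤ k}:
k:     0  1  2  3  4  5  6  7  8  9 10 11 12 13 14
g(k):  0  0  0  0  0  1  1  1  1  1  2  0  0  0  0
The P-positions (g = 0) in 0..14 are 0, 1, 2, 3, 4, 11, 12, 13, 14.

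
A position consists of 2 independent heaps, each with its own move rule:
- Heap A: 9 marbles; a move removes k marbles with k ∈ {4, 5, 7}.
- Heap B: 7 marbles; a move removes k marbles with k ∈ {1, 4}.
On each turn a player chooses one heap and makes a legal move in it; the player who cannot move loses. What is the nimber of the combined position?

2

Grundy values for heap A (subtraction set {4, 5, 7}):
g(0) = mex{} = 0
g(1) = mex{} = 0
g(2) = mex{} = 0
g(3) = mex{} = 0
g(4) = mex{0} = 1
g(5) = mex{0} = 1
g(6) = mex{0} = 1
g(7) = mex{0} = 1
g(8) = mex{0,1} = 2
g(9) = mex{0,1} = 2
So g(9) = 2.
Build the Grundy sequence for heap B with g(k) = mex{g(k−s) : s ∈ {1, 4}, s ≤ k}:
k:     0  1  2  3  4  5  6  7
g(k):  0  1  0  1  2  0  1  0
So g(7) = 0.
By the Sprague-Grundy theorem, the Grundy value of a sum of independent games is the XOR of the component values.
Combined value = 2 ⊕ 0 = 2.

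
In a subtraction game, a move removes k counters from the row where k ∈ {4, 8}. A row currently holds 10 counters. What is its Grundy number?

Build the Grundy sequence with g(k) = mex{g(k−s) : s ∈ {4, 8}, s ≤ k}:
g(0) = mex{} = 0
g(1) = mex{} = 0
g(2) = mex{} = 0
g(3) = mex{} = 0
g(4) = mex{0} = 1
g(5) = mex{0} = 1
g(6) = mex{0} = 1
g(7) = mex{0} = 1
g(8) = mex{0,1} = 2
g(9) = mex{0,1} = 2
g(10) = mex{0,1} = 2
So g(10) = 2.

2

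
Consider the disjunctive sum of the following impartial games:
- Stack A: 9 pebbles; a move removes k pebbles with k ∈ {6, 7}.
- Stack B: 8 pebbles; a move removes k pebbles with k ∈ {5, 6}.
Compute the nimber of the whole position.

Grundy values for stack A (subtraction set {6, 7}):
k:     0  1  2  3  4  5  6  7  8  9
g(k):  0  0  0  0  0  0  1  1  1  1
So g(9) = 1.
For stack B, compute g(0), g(1), … with moves {5, 6}:
g(0) = mex{} = 0
g(1) = mex{} = 0
g(2) = mex{} = 0
g(3) = mex{} = 0
g(4) = mex{} = 0
g(5) = mex{0} = 1
g(6) = mex{0} = 1
g(7) = mex{0} = 1
g(8) = mex{0} = 1
So g(8) = 1.
The value of a disjunctive sum is the nim-sum of the parts.
Combined value = 1 XOR 1 = 0.

0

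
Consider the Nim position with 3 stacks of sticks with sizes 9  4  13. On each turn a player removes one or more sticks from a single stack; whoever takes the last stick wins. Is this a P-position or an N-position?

P-position

In binary:
  1001  (9)
  0100  (4)
  1101  (13)
  ----
  0000  (0)
The nim-sum is 0, so this is a P-position: the player to move is in a losing position under optimal play.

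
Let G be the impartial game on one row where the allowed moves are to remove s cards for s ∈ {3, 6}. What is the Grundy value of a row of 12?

1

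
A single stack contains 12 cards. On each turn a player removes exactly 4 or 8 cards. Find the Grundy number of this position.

Compute g(0), g(1), … for moves {4, 8}:
g(0) = mex{} = 0
g(1) = mex{} = 0
g(2) = mex{} = 0
g(3) = mex{} = 0
g(4) = mex{0} = 1
g(5) = mex{0} = 1
g(6) = mex{0} = 1
g(7) = mex{0} = 1
g(8) = mex{0,1} = 2
g(9) = mex{0,1} = 2
g(10) = mex{0,1} = 2
g(11) = mex{0,1} = 2
g(12) = mex{1,2} = 0
So g(12) = 0.

0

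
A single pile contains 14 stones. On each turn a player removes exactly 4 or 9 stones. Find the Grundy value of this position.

0

Build the Grundy sequence with g(k) = mex{g(k−s) : s ∈ {4, 9}, s ≤ k}:
k:     0  1  2  3  4  5  6  7  8  9 10 11 12 13 14
g(k):  0  0  0  0  1  1  1  1  0  2  2  2  1  0  0
So g(14) = 0.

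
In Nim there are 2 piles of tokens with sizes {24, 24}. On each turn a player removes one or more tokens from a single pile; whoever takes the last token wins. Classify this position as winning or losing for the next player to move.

Nim-sum: 24 ⊕ 24 = 0.
The nim-sum is 0, so this is a P-position: the player to move is in a losing position under optimal play.

Losing position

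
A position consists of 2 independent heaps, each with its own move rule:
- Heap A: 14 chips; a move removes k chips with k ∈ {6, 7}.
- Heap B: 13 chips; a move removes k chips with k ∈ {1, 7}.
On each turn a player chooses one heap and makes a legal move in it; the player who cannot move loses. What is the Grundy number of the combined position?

1

Build the Grundy sequence for heap A with g(k) = mex{g(k−s) : s ∈ {6, 7}, s ≤ k}:
k:     0  1  2  3  4  5  6  7  8  9 10 11 12 13 14
g(k):  0  0  0  0  0  0  1  1  1  1  1  1  2  0  0
So g(14) = 0.
For heap B, compute g(0), g(1), … with moves {1, 7}:
k:     0  1  2  3  4  5  6  7  8  9 10 11 12 13
g(k):  0  1  0  1  0  1  0  1  0  1  0  1  0  1
So g(13) = 1.
By the Sprague-Grundy theorem, the Grundy value of a sum of independent games is the XOR of the component values.
Combined value = 0 XOR 1 = 1.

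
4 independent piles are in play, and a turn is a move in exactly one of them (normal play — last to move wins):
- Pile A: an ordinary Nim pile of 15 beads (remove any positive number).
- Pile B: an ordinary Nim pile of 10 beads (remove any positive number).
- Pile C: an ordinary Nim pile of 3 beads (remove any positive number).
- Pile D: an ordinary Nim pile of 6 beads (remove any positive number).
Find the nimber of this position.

0

Pile A is a plain Nim pile of size 15, so its Grundy value is 15.
Pile B is a plain Nim pile of size 10, so its Grundy value is 10.
Pile C is a plain Nim pile of size 3, so its Grundy value is 3.
Pile D is a plain Nim pile of size 6, so its Grundy value is 6.
The value of a disjunctive sum is the nim-sum of the parts.
Combined value = 15 XOR 10 XOR 3 XOR 6 = 0.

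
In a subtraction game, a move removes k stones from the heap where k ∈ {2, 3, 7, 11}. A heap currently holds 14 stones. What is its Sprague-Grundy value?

Build the Grundy sequence with g(k) = mex{g(k−s) : s ∈ {2, 3, 7, 11}, s ≤ k}:
k:     0  1  2  3  4  5  6  7  8  9 10 11 12 13 14
g(k):  0  0  1  1  2  0  0  1  1  2  0  3  1  2  0
So g(14) = 0.

0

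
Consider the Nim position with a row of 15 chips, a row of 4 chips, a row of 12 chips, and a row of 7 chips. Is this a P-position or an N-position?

P-position

Bitwise XOR of the heap sizes:
  1111  (15)
  0100  (4)
  1100  (12)
  0111  (7)
  ----
  0000  (0)
The nim-sum is 0, so this is a P-position: the player to move is in a losing position under optimal play.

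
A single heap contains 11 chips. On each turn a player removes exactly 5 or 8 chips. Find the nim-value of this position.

2

Grundy values for subtraction set {5, 8}:
g(0) = mex{} = 0
g(1) = mex{} = 0
g(2) = mex{} = 0
g(3) = mex{} = 0
g(4) = mex{} = 0
g(5) = mex{0} = 1
g(6) = mex{0} = 1
g(7) = mex{0} = 1
g(8) = mex{0} = 1
g(9) = mex{0} = 1
g(10) = mex{0,1} = 2
g(11) = mex{0,1} = 2
So g(11) = 2.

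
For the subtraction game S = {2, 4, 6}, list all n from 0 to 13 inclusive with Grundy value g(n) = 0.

0, 1, 8, 9

Build the Grundy sequence with g(k) = mex{g(k−s) : s ∈ {2, 4, 6}, s ≤ k}:
g(0) = mex{} = 0
g(1) = mex{} = 0
g(2) = mex{0} = 1
g(3) = mex{0} = 1
g(4) = mex{0,1} = 2
g(5) = mex{0,1} = 2
g(6) = mex{0,1,2} = 3
g(7) = mex{0,1,2} = 3
g(8) = mex{1,2,3} = 0
g(9) = mex{1,2,3} = 0
g(10) = mex{0,2,3} = 1
g(11) = mex{0,2,3} = 1
g(12) = mex{0,1,3} = 2
g(13) = mex{0,1,3} = 2
The P-positions (g = 0) in 0..13 are 0, 1, 8, 9.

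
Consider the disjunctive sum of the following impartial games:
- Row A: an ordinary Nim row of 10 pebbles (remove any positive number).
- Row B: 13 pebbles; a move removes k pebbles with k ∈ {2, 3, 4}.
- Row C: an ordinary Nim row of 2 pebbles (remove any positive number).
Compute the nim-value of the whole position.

8

Row A is a plain Nim row of size 10, so its Grundy value is 10.
Build the Grundy sequence for row B with g(k) = mex{g(k−s) : s ∈ {2, 3, 4}, s ≤ k}:
k:     0  1  2  3  4  5  6  7  8  9 10 11 12 13
g(k):  0  0  1  1  2  2  0  0  1  1  2  2  0  0
So g(13) = 0.
Row C is a plain Nim row of size 2, so its Grundy value is 2.
The value of a disjunctive sum is the nim-sum of the parts.
Combined value = 10 XOR 0 XOR 2 = 8.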